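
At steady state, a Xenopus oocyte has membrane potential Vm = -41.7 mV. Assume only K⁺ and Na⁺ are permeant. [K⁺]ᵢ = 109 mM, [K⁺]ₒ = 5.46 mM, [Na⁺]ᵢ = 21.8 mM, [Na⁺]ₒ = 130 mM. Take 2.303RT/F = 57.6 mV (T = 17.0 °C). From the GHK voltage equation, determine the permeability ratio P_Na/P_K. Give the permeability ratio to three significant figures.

0.120

Let α = P_Na/P_K. GHK: Vm = 57.6·log₁₀[(Kₒ + α·Naₒ)/(Kᵢ + α·Naᵢ)].
10^(Vm/57.6) = 10^(-41.7/57.6) = 0.18882
So 0.18882·(Kᵢ + α·Naᵢ) = Kₒ + α·Naₒ → α = (0.18882·109.0 − 5.46) / (130.0 − 0.18882·21.8)
α = (20.58 − 5.46) / (130.0 − 4.116) = 15.12/125.9 = 0.1201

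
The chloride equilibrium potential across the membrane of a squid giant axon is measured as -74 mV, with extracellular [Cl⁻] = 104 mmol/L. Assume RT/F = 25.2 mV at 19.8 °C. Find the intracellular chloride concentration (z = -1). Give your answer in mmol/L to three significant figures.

Nernst: E = (25.2/-1) · ln([out]/[in]), so ln([out]/[in]) = -74.0 × -1 / 25.2 = 2.9365.
[out]/[in] = e^(2.9365) = 18.85.
[in] = 104 / 18.85 = 5.517 mmol/L.

5.52 mmol/L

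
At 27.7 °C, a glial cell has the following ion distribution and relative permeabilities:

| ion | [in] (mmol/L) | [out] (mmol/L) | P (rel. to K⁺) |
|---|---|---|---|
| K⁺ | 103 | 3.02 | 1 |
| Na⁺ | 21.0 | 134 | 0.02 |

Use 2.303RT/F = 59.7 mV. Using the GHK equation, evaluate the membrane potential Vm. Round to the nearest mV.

Vm = 59.7 · log₁₀[(Σ P·[cation]ₒ + Σ P·[anion]ᵢ) / (Σ P·[cation]ᵢ + Σ P·[anion]ₒ)]
Numerator = 1×3.02 + 0.02×134 = 5.7
Denominator = 1×103 + 0.02×21.0 = 103.4
Vm = 59.7 · log₁₀(0.055115) = 59.7 × (-1.2587) = -75.15 mV

-75 mV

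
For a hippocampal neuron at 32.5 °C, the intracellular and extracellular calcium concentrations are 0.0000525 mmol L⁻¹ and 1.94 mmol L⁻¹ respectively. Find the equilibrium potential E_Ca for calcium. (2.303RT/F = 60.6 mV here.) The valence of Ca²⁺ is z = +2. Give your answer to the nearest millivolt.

E = (60.6/z) · log₁₀([Ca²⁺]_out/[Ca²⁺]_in) with z = +2.
= (60.6/2) · log₁₀(1.94/0.0000525) = 30.30 · log₁₀(3.695e+04)
= 30.30 · (4.5676) = 138.40 mV

138 mV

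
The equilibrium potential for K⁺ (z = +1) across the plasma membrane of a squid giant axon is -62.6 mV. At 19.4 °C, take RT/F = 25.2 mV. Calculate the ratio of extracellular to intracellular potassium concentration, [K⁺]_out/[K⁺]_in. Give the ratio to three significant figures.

ln([out]/[in]) = E·z/(25.2) = -62.6 × 1 / 25.2 = -2.4841
[out]/[in] = e^(-2.4841) = 0.0834

0.0834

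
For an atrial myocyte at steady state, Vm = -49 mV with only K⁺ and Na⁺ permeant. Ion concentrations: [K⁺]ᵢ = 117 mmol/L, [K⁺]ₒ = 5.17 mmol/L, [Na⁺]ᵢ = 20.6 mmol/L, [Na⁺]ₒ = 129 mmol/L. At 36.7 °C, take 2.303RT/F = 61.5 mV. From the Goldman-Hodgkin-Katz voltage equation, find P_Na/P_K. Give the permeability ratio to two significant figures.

0.11

Let α = P_Na/P_K. GHK: Vm = 61.5·log₁₀[(Kₒ + α·Naₒ)/(Kᵢ + α·Naᵢ)].
10^(Vm/61.5) = 10^(-49.0/61.5) = 0.15968
So 0.15968·(Kᵢ + α·Naᵢ) = Kₒ + α·Naₒ → α = (0.15968·117.0 − 5.17) / (129.0 − 0.15968·20.6)
α = (18.68 − 5.17) / (129.0 − 3.289) = 13.51/125.7 = 0.1075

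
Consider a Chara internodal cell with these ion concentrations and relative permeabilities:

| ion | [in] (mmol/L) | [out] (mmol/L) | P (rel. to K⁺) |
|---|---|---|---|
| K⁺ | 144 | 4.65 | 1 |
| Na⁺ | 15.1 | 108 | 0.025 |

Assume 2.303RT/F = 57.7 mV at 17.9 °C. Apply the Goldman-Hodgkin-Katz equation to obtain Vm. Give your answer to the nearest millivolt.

-75 mV

Vm = 57.7 · log₁₀[(Σ P·[cation]ₒ + Σ P·[anion]ᵢ) / (Σ P·[cation]ᵢ + Σ P·[anion]ₒ)]
Numerator = 1×4.65 + 0.025×108 = 7.35
Denominator = 1×144 + 0.025×15.1 = 144.4
Vm = 57.7 · log₁₀(0.050908) = 57.7 × (-1.2932) = -74.62 mV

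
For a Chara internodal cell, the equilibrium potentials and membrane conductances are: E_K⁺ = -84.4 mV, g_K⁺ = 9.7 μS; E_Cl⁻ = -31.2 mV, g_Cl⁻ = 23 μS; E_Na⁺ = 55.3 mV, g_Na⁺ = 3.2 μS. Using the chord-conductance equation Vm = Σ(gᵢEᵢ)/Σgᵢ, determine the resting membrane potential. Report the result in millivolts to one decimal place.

Σ gᵢEᵢ = 9.7·(-84.4) + 23·(-31.2) + 3.2·(55.3) = -1359.32
Σ gᵢ = 9.7 + 23 + 3.2 = 35.9
Vm = -1359.32 / 35.9 = -37.86 mV

-37.9 mV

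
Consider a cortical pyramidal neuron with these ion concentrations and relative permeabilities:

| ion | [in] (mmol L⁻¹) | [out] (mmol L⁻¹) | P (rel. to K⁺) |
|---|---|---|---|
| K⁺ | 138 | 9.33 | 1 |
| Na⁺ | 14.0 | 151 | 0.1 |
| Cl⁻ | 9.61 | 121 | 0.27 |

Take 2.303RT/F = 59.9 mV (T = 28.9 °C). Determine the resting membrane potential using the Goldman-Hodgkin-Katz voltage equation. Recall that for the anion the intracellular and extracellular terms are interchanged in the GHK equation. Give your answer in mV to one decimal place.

Vm = 59.9 · log₁₀[(Σ P·[cation]ₒ + Σ P·[anion]ᵢ) / (Σ P·[cation]ᵢ + Σ P·[anion]ₒ)]
Numerator = 1×9.33 + 0.1×151 + 0.27×9.61 = 27.02
Denominator = 1×138 + 0.1×14.0 + 0.27×121 = 172.1
Vm = 59.9 · log₁₀(0.15706) = 59.9 × (-0.8039) = -48.16 mV

-48.2 mV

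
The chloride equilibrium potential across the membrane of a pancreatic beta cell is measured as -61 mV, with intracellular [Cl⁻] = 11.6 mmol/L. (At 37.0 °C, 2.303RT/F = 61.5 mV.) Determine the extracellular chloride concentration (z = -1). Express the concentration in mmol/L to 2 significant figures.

Nernst: E = (61.5/-1) · log₁₀([out]/[in]), so log₁₀([out]/[in]) = -61.0 × -1 / 61.5 = 0.9919.
[out]/[in] = 10^(0.9919) = 9.815.
[out] = 9.815 × 11.6 = 113.8 mmol/L.

110 mmol/L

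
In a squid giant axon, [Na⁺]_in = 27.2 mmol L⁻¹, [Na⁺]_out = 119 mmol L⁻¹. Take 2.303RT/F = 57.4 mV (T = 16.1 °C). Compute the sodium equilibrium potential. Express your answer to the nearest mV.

E = (57.4/z) · log₁₀([Na⁺]_out/[Na⁺]_in) with z = +1.
= (57.4/1) · log₁₀(119/27.2) = 57.40 · log₁₀(4.375)
= 57.40 · (0.6410) = 36.79 mV

37 mV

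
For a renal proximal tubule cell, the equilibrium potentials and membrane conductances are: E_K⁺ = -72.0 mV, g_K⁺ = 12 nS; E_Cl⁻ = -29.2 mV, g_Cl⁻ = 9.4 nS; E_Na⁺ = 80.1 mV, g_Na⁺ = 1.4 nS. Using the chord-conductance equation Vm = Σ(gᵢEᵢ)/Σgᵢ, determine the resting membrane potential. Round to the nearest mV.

Σ gᵢEᵢ = 12·(-72.0) + 9.4·(-29.2) + 1.4·(80.1) = -1026.34
Σ gᵢ = 12 + 9.4 + 1.4 = 22.8
Vm = -1026.34 / 22.8 = -45.01 mV

-45 mV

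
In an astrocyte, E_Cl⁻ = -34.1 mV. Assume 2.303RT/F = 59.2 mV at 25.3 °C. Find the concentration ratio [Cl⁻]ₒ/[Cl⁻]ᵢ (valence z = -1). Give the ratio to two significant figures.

3.8

log₁₀([out]/[in]) = E·z/(59.2) = -34.1 × -1 / 59.2 = 0.5760
[out]/[in] = 10^(0.5760) = 3.767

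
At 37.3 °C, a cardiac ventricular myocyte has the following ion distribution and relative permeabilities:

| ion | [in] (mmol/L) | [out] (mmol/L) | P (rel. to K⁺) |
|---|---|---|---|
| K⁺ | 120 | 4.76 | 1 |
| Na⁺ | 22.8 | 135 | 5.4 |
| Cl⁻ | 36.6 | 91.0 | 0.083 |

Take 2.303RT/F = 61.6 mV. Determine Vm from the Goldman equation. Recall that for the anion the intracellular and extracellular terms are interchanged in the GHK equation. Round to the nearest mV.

29 mV

Vm = 61.6 · log₁₀[(Σ P·[cation]ₒ + Σ P·[anion]ᵢ) / (Σ P·[cation]ᵢ + Σ P·[anion]ₒ)]
Numerator = 1×4.76 + 5.4×135 + 0.083×36.6 = 736.8
Denominator = 1×120 + 5.4×22.8 + 0.083×91.0 = 250.7
Vm = 61.6 · log₁₀(2.9393) = 61.6 × (0.4682) = 28.84 mV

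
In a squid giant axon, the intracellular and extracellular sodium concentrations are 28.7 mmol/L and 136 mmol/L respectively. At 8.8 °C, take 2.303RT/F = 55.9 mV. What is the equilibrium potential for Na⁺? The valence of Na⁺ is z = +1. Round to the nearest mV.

E = (55.9/z) · log₁₀([Na⁺]_out/[Na⁺]_in) with z = +1.
= (55.9/1) · log₁₀(136/28.7) = 55.90 · log₁₀(4.739)
= 55.90 · (0.6757) = 37.77 mV

38 mV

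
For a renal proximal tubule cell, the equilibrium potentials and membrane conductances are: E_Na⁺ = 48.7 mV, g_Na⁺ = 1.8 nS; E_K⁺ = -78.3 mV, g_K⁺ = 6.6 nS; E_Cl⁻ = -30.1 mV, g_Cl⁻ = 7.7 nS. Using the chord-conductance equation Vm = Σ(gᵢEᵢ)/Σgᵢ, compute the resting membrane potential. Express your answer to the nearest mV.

-41 mV

Σ gᵢEᵢ = 1.8·(48.7) + 6.6·(-78.3) + 7.7·(-30.1) = -660.89
Σ gᵢ = 1.8 + 6.6 + 7.7 = 16.1
Vm = -660.89 / 16.1 = -41.05 mV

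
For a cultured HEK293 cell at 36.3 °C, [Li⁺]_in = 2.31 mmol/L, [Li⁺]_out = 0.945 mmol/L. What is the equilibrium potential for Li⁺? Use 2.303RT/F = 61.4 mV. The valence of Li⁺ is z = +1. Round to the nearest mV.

-24 mV

E = (61.4/z) · log₁₀([Li⁺]_out/[Li⁺]_in) with z = +1.
= (61.4/1) · log₁₀(0.945/2.31) = 61.40 · log₁₀(0.4091)
= 61.40 · (-0.3882) = -23.83 mV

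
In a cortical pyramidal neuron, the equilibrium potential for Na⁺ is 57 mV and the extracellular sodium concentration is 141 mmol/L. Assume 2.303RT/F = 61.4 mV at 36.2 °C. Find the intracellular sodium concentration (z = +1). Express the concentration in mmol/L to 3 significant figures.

16.6 mmol/L

Nernst: E = (61.4/1) · log₁₀([out]/[in]), so log₁₀([out]/[in]) = 57.0 × 1 / 61.4 = 0.9283.
[out]/[in] = 10^(0.9283) = 8.479.
[in] = 141 / 8.479 = 16.63 mmol/L.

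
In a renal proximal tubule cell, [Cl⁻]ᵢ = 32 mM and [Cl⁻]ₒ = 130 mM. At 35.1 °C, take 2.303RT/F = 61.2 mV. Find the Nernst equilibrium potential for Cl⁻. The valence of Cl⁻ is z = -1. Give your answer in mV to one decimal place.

E = (61.2/z) · log₁₀([Cl⁻]_out/[Cl⁻]_in) with z = -1.
For an anion, dividing by z = -1 reverses the sign.
= (61.2/-1) · log₁₀(130/32) = -61.20 · log₁₀(4.062)
= -61.20 · (0.6088) = -37.26 mV

-37.3 mV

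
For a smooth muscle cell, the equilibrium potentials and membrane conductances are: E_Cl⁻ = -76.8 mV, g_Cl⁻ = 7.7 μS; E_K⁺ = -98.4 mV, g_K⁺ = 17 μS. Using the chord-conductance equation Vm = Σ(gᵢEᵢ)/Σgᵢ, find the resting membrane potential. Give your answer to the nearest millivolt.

-92 mV

Σ gᵢEᵢ = 7.7·(-76.8) + 17·(-98.4) = -2264.16
Σ gᵢ = 7.7 + 17 = 24.7
Vm = -2264.16 / 24.7 = -91.67 mV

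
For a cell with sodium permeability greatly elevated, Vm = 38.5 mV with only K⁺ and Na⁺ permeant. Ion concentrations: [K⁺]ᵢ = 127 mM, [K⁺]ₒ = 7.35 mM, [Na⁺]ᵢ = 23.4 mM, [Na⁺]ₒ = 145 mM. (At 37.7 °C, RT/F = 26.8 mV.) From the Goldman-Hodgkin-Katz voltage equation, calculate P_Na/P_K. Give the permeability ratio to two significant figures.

11

Let α = P_Na/P_K. GHK: Vm = 26.8·ln[(Kₒ + α·Naₒ)/(Kᵢ + α·Naᵢ)].
e^(Vm/26.8) = e^(38.5/26.8) = 4.2062
So 4.2062·(Kᵢ + α·Naᵢ) = Kₒ + α·Naₒ → α = (4.2062·127.0 − 7.35) / (145.0 − 4.2062·23.4)
α = (534.2 − 7.35) / (145.0 − 98.43) = 526.8/46.57 = 11.31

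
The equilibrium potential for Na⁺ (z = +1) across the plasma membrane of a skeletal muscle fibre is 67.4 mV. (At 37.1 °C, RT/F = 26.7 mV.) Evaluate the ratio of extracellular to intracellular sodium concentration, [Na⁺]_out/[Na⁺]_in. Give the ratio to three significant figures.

ln([out]/[in]) = E·z/(26.7) = 67.4 × 1 / 26.7 = 2.5243
[out]/[in] = e^(2.5243) = 12.48

12.5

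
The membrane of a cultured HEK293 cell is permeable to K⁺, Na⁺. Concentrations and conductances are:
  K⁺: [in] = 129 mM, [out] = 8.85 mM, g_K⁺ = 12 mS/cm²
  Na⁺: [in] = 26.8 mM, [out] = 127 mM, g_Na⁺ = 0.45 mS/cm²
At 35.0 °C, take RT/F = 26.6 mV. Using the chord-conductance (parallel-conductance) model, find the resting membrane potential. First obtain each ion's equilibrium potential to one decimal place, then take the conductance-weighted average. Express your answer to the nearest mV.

-67 mV

E_K⁺ = (26.6/1)·ln(8.85/129) = -71.3 mV
E_Na⁺ = (26.6/1)·ln(127/26.8) = 41.4 mV
Vm = (Σ gᵢEᵢ)/(Σ gᵢ) = (12·-71.3 + 0.45·41.4) / (12 + 0.45)
= -836.97 / 12.45 = -67.23 mV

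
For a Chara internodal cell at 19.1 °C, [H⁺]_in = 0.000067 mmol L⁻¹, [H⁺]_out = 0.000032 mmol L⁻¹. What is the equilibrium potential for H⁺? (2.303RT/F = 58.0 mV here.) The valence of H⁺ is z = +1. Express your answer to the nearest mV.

E = (58.0/z) · log₁₀([H⁺]_out/[H⁺]_in) with z = +1.
= (58.0/1) · log₁₀(0.000032/0.000067) = 58.00 · log₁₀(0.4776)
= 58.00 · (-0.3209) = -18.61 mV

-19 mV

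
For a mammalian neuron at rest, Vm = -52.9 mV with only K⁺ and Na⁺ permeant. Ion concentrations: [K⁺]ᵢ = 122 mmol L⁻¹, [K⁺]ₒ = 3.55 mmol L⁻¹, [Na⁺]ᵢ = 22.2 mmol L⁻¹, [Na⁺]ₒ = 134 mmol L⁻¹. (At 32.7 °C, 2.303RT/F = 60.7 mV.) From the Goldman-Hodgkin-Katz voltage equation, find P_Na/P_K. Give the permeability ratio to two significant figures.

0.098

Let α = P_Na/P_K. GHK: Vm = 60.7·log₁₀[(Kₒ + α·Naₒ)/(Kᵢ + α·Naᵢ)].
10^(Vm/60.7) = 10^(-52.9/60.7) = 0.13443
So 0.13443·(Kᵢ + α·Naᵢ) = Kₒ + α·Naₒ → α = (0.13443·122.0 − 3.55) / (134.0 − 0.13443·22.2)
α = (16.4 − 3.55) / (134.0 − 2.984) = 12.85/131 = 0.09808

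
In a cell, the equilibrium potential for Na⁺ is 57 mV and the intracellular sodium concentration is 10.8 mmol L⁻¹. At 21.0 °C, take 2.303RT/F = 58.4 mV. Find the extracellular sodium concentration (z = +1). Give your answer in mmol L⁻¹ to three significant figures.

Nernst: E = (58.4/1) · log₁₀([out]/[in]), so log₁₀([out]/[in]) = 57.0 × 1 / 58.4 = 0.9760.
[out]/[in] = 10^(0.9760) = 9.463.
[out] = 9.463 × 10.8 = 102.2 mmol L⁻¹.

102 mmol L⁻¹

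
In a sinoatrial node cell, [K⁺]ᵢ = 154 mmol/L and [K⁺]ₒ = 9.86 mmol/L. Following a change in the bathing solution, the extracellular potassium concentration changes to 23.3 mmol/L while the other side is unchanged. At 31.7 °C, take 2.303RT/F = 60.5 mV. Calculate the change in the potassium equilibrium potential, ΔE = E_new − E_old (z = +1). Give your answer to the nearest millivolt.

23 mV

E_old = (60.5/1)·log₁₀(9.86/154) = -72.22 mV
E_new = (60.5/1)·log₁₀(23.3/154) = -49.62 mV
ΔE = -49.62 − (-72.22) = 22.60 mV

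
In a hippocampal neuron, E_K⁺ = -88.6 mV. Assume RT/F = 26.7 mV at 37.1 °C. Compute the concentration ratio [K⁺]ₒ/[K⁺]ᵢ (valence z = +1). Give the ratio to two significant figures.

ln([out]/[in]) = E·z/(26.7) = -88.6 × 1 / 26.7 = -3.3184
[out]/[in] = e^(-3.3184) = 0.03621

0.036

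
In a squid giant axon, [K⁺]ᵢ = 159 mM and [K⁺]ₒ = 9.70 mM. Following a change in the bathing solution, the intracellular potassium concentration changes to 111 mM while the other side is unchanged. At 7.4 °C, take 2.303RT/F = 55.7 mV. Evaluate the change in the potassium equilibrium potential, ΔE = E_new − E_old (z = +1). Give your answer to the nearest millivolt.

E_old = (55.7/1)·log₁₀(9.70/159) = -67.65 mV
E_new = (55.7/1)·log₁₀(9.70/111) = -58.96 mV
ΔE = -58.96 − (-67.65) = 8.69 mV

9 mV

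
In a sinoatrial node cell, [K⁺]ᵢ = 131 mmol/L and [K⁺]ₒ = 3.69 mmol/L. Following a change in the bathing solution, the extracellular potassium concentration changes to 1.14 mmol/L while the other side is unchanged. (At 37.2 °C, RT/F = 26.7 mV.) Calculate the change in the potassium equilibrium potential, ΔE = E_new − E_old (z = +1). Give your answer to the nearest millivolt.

-31 mV

E_old = (26.7/1)·ln(3.69/131) = -95.31 mV
E_new = (26.7/1)·ln(1.14/131) = -126.67 mV
ΔE = -126.67 − (-95.31) = -31.36 mV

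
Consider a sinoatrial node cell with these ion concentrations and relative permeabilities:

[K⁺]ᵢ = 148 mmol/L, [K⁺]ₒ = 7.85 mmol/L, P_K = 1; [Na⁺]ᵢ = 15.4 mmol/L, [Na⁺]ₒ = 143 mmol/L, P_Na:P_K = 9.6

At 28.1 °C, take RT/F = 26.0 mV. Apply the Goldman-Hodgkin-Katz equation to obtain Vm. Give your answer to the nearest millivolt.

40 mV

Vm = 26.0 · ln[(Σ P·[cation]ₒ + Σ P·[anion]ᵢ) / (Σ P·[cation]ᵢ + Σ P·[anion]ₒ)]
Numerator = 1×7.85 + 9.6×143 = 1381
Denominator = 1×148 + 9.6×15.4 = 295.8
Vm = 26.0 · ln(4.6669) = 26.0 × (1.5405) = 40.05 mV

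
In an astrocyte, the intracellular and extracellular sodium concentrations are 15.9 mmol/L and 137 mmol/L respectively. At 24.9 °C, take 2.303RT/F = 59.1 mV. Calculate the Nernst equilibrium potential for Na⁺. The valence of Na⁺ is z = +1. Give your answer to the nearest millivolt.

55 mV

E = (59.1/z) · log₁₀([Na⁺]_out/[Na⁺]_in) with z = +1.
= (59.1/1) · log₁₀(137/15.9) = 59.10 · log₁₀(8.616)
= 59.10 · (0.9353) = 55.28 mV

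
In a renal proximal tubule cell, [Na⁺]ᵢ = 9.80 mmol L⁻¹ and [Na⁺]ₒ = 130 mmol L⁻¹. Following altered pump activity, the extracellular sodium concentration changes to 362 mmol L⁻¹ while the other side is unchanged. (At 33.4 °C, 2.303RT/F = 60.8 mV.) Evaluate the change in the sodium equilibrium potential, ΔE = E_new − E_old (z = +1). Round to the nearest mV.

E_old = (60.8/1)·log₁₀(130/9.80) = 68.26 mV
E_new = (60.8/1)·log₁₀(362/9.80) = 95.30 mV
ΔE = 95.30 − (68.26) = 27.04 mV

27 mV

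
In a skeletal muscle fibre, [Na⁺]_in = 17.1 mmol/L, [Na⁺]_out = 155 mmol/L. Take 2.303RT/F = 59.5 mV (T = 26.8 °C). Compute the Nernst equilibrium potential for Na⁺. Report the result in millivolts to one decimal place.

E = (59.5/z) · log₁₀([Na⁺]_out/[Na⁺]_in) with z = +1.
= (59.5/1) · log₁₀(155/17.1) = 59.50 · log₁₀(9.064)
= 59.50 · (0.9573) = 56.96 mV

57.0 mV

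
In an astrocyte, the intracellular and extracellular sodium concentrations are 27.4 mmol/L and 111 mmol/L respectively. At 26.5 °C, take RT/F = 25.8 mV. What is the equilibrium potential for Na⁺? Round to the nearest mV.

36 mV

E = (25.8/z) · ln([Na⁺]_out/[Na⁺]_in) with z = +1.
= (25.8/1) · ln(111/27.4) = 25.80 · ln(4.051)
= 25.80 · (1.3990) = 36.09 mV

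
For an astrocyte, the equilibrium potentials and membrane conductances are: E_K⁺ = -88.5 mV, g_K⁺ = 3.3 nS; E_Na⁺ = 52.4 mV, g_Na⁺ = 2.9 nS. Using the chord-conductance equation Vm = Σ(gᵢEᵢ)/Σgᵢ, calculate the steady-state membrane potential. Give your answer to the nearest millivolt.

Σ gᵢEᵢ = 3.3·(-88.5) + 2.9·(52.4) = -140.09
Σ gᵢ = 3.3 + 2.9 = 6.2
Vm = -140.09 / 6.2 = -22.60 mV

-23 mV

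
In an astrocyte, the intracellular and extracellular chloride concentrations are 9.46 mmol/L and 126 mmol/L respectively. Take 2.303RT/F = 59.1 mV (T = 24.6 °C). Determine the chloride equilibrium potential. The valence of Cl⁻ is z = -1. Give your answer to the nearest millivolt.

-66 mV

E = (59.1/z) · log₁₀([Cl⁻]_out/[Cl⁻]_in) with z = -1.
For an anion, dividing by z = -1 reverses the sign.
= (59.1/-1) · log₁₀(126/9.46) = -59.10 · log₁₀(13.32)
= -59.10 · (1.1245) = -66.46 mV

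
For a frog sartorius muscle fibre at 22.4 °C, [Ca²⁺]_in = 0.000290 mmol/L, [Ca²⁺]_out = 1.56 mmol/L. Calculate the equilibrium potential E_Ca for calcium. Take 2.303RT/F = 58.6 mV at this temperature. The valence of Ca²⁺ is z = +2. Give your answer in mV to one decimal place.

E = (58.6/z) · log₁₀([Ca²⁺]_out/[Ca²⁺]_in) with z = +2.
= (58.6/2) · log₁₀(1.56/0.000290) = 29.30 · log₁₀(5379)
= 29.30 · (3.7307) = 109.31 mV

109.3 mV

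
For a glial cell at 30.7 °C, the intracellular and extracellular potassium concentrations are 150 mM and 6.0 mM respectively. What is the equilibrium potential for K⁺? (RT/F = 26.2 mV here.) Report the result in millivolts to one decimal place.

E = (26.2/z) · ln([K⁺]_out/[K⁺]_in) with z = +1.
= (26.2/1) · ln(6.0/150) = 26.20 · ln(0.04)
= 26.20 · (-3.2189) = -84.33 mV

-84.3 mV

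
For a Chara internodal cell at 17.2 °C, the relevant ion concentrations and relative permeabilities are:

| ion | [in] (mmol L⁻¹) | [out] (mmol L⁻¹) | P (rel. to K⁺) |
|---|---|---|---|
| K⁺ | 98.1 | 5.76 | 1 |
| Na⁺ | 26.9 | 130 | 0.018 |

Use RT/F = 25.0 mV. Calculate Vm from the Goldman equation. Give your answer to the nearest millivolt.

Vm = 25.0 · ln[(Σ P·[cation]ₒ + Σ P·[anion]ᵢ) / (Σ P·[cation]ᵢ + Σ P·[anion]ₒ)]
Numerator = 1×5.76 + 0.018×130 = 8.1
Denominator = 1×98.1 + 0.018×26.9 = 98.58
Vm = 25.0 · ln(0.082163) = 25.0 × (-2.4990) = -62.48 mV

-62 mV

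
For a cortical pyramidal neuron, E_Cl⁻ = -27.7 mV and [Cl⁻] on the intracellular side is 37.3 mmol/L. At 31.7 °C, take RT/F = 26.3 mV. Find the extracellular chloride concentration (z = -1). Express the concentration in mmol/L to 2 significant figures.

Nernst: E = (26.3/-1) · ln([out]/[in]), so ln([out]/[in]) = -27.7 × -1 / 26.3 = 1.0532.
[out]/[in] = e^(1.0532) = 2.867.
[out] = 2.867 × 37.3 = 106.9 mmol/L.

110 mmol/L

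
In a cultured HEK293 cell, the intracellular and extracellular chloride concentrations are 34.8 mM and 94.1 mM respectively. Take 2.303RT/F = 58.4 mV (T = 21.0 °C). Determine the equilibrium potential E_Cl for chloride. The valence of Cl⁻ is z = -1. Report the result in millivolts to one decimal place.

-25.2 mV

E = (58.4/z) · log₁₀([Cl⁻]_out/[Cl⁻]_in) with z = -1.
For an anion, dividing by z = -1 reverses the sign.
= (58.4/-1) · log₁₀(94.1/34.8) = -58.40 · log₁₀(2.704)
= -58.40 · (0.4320) = -25.23 mV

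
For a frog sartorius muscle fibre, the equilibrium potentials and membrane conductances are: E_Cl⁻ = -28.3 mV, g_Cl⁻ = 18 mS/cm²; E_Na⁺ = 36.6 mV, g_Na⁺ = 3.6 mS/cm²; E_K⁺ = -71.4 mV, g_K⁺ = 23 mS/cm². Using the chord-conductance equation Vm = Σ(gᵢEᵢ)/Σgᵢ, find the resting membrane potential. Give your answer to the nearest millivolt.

Σ gᵢEᵢ = 18·(-28.3) + 3.6·(36.6) + 23·(-71.4) = -2019.84
Σ gᵢ = 18 + 3.6 + 23 = 44.6
Vm = -2019.84 / 44.6 = -45.29 mV

-45 mV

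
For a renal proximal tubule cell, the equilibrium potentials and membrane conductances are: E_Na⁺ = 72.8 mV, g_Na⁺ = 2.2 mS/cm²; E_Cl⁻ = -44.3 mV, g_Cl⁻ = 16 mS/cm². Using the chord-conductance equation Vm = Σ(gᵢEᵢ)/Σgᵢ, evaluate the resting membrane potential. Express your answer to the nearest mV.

-30 mV

Σ gᵢEᵢ = 2.2·(72.8) + 16·(-44.3) = -548.64
Σ gᵢ = 2.2 + 16 = 18.2
Vm = -548.64 / 18.2 = -30.15 mV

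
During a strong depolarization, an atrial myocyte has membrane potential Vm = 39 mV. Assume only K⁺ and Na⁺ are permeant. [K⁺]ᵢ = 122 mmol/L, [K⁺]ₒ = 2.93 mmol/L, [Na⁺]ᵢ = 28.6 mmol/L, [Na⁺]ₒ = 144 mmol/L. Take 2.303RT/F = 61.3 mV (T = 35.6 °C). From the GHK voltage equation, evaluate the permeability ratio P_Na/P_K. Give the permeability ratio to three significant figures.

25.9

Let α = P_Na/P_K. GHK: Vm = 61.3·log₁₀[(Kₒ + α·Naₒ)/(Kᵢ + α·Naᵢ)].
10^(Vm/61.3) = 10^(39.0/61.3) = 4.3273
So 4.3273·(Kᵢ + α·Naᵢ) = Kₒ + α·Naₒ → α = (4.3273·122.0 − 2.93) / (144.0 − 4.3273·28.6)
α = (527.9 − 2.93) / (144.0 − 123.8) = 525/20.24 = 25.94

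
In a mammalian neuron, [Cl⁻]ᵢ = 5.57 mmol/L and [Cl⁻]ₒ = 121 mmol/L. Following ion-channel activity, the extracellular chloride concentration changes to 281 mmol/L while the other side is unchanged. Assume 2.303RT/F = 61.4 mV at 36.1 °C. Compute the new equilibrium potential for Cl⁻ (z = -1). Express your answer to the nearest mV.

-105 mV

After the shift: [Cl⁻]_out = 281, [Cl⁻]_in = 5.57 mmol/L.
E_new = (61.4/-1)·log₁₀(281/5.57) = -61.40 · (1.7029) = -104.56 mV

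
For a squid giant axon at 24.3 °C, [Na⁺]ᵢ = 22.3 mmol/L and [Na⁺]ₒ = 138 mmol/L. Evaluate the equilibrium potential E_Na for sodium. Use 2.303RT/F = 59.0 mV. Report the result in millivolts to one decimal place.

E = (59.0/z) · log₁₀([Na⁺]_out/[Na⁺]_in) with z = +1.
= (59.0/1) · log₁₀(138/22.3) = 59.00 · log₁₀(6.188)
= 59.00 · (0.7916) = 46.70 mV

46.7 mV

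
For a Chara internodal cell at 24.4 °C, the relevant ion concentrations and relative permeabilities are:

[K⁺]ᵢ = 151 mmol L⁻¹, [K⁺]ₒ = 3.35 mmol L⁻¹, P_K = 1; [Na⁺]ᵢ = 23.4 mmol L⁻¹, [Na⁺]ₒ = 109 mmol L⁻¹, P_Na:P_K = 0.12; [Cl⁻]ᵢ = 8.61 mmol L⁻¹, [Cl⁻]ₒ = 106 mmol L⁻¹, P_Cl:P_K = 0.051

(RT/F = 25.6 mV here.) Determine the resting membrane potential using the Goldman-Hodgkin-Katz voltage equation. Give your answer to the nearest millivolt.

-57 mV

Vm = 25.6 · ln[(Σ P·[cation]ₒ + Σ P·[anion]ᵢ) / (Σ P·[cation]ᵢ + Σ P·[anion]ₒ)]
Numerator = 1×3.35 + 0.12×109 + 0.051×8.61 = 16.87
Denominator = 1×151 + 0.12×23.4 + 0.051×106 = 159.2
Vm = 25.6 · ln(0.10595) = 25.6 × (-2.2448) = -57.47 mV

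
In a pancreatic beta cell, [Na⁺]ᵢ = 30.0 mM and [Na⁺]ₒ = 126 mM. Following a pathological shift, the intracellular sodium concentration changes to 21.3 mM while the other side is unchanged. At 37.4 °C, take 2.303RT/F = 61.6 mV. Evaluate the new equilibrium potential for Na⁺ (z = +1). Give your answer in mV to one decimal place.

After the shift: [Na⁺]_out = 126, [Na⁺]_in = 21.3 mM.
E_new = (61.6/1)·log₁₀(126/21.3) = 61.60 · (0.7720) = 47.55 mV

47.6 mV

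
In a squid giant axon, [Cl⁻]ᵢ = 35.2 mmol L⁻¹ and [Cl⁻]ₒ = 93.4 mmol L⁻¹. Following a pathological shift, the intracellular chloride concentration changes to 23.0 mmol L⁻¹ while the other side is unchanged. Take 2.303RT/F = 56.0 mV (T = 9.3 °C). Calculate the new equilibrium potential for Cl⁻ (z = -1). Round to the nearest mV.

-34 mV

After the shift: [Cl⁻]_out = 93.4, [Cl⁻]_in = 23.0 mmol L⁻¹.
E_new = (56.0/-1)·log₁₀(93.4/23.0) = -56.00 · (0.6086) = -34.08 mV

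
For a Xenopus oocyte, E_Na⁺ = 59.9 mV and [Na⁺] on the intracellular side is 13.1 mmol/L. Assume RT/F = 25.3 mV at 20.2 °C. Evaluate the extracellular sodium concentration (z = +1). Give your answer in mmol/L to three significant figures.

Nernst: E = (25.3/1) · ln([out]/[in]), so ln([out]/[in]) = 59.9 × 1 / 25.3 = 2.3676.
[out]/[in] = e^(2.3676) = 10.67.
[out] = 10.67 × 13.1 = 139.8 mmol/L.

140 mmol/L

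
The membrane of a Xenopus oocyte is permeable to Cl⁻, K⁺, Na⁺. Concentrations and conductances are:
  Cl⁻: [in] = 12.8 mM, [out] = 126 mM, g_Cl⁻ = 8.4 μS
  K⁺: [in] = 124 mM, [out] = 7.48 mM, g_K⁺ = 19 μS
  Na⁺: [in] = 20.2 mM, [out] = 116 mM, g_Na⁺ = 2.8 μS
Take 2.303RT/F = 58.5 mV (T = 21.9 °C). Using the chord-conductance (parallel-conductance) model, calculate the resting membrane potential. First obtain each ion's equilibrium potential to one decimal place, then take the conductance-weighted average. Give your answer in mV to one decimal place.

-56.9 mV

E_Cl⁻ = (58.5/-1)·log₁₀(126/12.8) = -58.1 mV
E_K⁺ = (58.5/1)·log₁₀(7.48/124) = -71.3 mV
E_Na⁺ = (58.5/1)·log₁₀(116/20.2) = 44.4 mV
Vm = (Σ gᵢEᵢ)/(Σ gᵢ) = (8.4·-58.1 + 19·-71.3 + 2.8·44.4) / (8.4 + 19 + 2.8)
= -1718.42 / 30.2 = -56.90 mV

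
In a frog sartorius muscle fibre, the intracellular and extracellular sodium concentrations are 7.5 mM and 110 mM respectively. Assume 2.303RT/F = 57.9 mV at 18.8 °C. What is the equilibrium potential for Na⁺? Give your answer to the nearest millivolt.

E = (57.9/z) · log₁₀([Na⁺]_out/[Na⁺]_in) with z = +1.
= (57.9/1) · log₁₀(110/7.5) = 57.90 · log₁₀(14.67)
= 57.90 · (1.1663) = 67.53 mV

68 mV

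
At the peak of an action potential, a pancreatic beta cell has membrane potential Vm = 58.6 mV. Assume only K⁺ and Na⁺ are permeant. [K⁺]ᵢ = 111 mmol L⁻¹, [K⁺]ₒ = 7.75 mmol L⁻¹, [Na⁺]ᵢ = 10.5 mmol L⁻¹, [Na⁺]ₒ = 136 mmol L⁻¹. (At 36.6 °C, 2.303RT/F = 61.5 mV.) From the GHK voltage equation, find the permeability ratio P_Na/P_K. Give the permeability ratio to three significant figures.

Let α = P_Na/P_K. GHK: Vm = 61.5·log₁₀[(Kₒ + α·Naₒ)/(Kᵢ + α·Naᵢ)].
10^(Vm/61.5) = 10^(58.6/61.5) = 8.9711
So 8.9711·(Kᵢ + α·Naᵢ) = Kₒ + α·Naₒ → α = (8.9711·111.0 − 7.75) / (136.0 − 8.9711·10.5)
α = (995.8 − 7.75) / (136.0 − 94.2) = 988/41.8 = 23.64

23.6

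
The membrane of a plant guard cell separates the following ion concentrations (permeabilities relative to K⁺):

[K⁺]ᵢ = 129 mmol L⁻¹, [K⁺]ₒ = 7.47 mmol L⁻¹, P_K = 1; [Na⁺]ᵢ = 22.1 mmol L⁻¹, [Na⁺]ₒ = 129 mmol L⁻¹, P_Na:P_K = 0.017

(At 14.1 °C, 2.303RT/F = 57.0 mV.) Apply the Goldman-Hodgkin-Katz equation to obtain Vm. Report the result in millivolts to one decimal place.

Vm = 57.0 · log₁₀[(Σ P·[cation]ₒ + Σ P·[anion]ᵢ) / (Σ P·[cation]ᵢ + Σ P·[anion]ₒ)]
Numerator = 1×7.47 + 0.017×129 = 9.663
Denominator = 1×129 + 0.017×22.1 = 129.4
Vm = 57.0 · log₁₀(0.074689) = 57.0 × (-1.1267) = -64.22 mV

-64.2 mV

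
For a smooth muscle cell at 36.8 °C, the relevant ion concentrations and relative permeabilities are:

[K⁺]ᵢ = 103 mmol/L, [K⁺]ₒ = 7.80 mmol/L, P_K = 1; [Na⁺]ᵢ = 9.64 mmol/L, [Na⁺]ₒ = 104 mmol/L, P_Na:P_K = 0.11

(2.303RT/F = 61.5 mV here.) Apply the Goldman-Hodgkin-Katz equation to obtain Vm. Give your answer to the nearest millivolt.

Vm = 61.5 · log₁₀[(Σ P·[cation]ₒ + Σ P·[anion]ᵢ) / (Σ P·[cation]ᵢ + Σ P·[anion]ₒ)]
Numerator = 1×7.80 + 0.11×104 = 19.24
Denominator = 1×103 + 0.11×9.64 = 104.1
Vm = 61.5 · log₁₀(0.18489) = 61.5 × (-0.7331) = -45.08 mV

-45 mV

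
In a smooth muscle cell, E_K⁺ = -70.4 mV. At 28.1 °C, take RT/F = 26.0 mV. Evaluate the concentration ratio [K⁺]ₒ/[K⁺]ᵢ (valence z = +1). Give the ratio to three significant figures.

0.0667

ln([out]/[in]) = E·z/(26.0) = -70.4 × 1 / 26.0 = -2.7077
[out]/[in] = e^(-2.7077) = 0.06669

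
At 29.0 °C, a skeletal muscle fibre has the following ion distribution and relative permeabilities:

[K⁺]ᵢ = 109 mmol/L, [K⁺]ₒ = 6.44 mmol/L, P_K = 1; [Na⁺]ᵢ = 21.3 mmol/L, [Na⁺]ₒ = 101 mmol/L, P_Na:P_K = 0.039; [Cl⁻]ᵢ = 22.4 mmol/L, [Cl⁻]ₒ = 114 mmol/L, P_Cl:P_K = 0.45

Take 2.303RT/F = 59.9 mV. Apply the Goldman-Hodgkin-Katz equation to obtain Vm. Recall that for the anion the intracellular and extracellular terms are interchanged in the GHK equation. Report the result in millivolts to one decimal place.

Vm = 59.9 · log₁₀[(Σ P·[cation]ₒ + Σ P·[anion]ᵢ) / (Σ P·[cation]ᵢ + Σ P·[anion]ₒ)]
Numerator = 1×6.44 + 0.039×101 + 0.45×22.4 = 20.46
Denominator = 1×109 + 0.039×21.3 + 0.45×114 = 161.1
Vm = 59.9 · log₁₀(0.12697) = 59.9 × (-0.8963) = -53.69 mV

-53.7 mV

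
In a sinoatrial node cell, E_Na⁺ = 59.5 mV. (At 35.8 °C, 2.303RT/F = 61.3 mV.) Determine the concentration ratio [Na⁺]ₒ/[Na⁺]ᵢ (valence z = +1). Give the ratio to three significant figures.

log₁₀([out]/[in]) = E·z/(61.3) = 59.5 × 1 / 61.3 = 0.9706
[out]/[in] = 10^(0.9706) = 9.346

9.35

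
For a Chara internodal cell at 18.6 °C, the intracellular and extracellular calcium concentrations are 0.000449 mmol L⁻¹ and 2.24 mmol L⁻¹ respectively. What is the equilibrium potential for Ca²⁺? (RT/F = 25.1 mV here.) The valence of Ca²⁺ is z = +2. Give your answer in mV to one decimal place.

E = (25.1/z) · ln([Ca²⁺]_out/[Ca²⁺]_in) with z = +2.
= (25.1/2) · ln(2.24/0.000449) = 12.55 · ln(4989)
= 12.55 · (8.5150) = 106.86 mV

106.9 mV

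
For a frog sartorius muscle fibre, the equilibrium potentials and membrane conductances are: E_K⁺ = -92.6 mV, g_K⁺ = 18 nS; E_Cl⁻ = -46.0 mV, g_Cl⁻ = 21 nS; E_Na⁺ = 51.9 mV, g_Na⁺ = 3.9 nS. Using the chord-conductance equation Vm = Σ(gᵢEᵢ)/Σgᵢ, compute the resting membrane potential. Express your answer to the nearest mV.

-57 mV

Σ gᵢEᵢ = 18·(-92.6) + 21·(-46.0) + 3.9·(51.9) = -2430.39
Σ gᵢ = 18 + 21 + 3.9 = 42.9
Vm = -2430.39 / 42.9 = -56.65 mV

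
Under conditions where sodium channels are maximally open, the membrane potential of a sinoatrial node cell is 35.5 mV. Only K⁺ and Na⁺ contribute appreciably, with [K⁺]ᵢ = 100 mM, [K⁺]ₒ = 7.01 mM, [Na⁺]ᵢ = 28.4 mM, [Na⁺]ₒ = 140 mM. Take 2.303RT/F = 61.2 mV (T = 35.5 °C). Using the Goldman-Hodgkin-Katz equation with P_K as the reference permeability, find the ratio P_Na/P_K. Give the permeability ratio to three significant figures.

11.7

Let α = P_Na/P_K. GHK: Vm = 61.2·log₁₀[(Kₒ + α·Naₒ)/(Kᵢ + α·Naᵢ)].
10^(Vm/61.2) = 10^(35.5/61.2) = 3.8025
So 3.8025·(Kᵢ + α·Naᵢ) = Kₒ + α·Naₒ → α = (3.8025·100.0 − 7.01) / (140.0 − 3.8025·28.4)
α = (380.2 − 7.01) / (140.0 − 108) = 373.2/32.01 = 11.66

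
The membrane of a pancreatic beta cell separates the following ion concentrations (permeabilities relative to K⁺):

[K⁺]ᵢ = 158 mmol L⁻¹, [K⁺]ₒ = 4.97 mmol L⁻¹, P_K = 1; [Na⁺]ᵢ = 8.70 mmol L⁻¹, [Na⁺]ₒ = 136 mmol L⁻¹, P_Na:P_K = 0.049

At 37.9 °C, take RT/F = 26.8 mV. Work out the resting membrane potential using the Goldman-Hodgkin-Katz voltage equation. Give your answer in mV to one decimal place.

-70.0 mV

Vm = 26.8 · ln[(Σ P·[cation]ₒ + Σ P·[anion]ᵢ) / (Σ P·[cation]ᵢ + Σ P·[anion]ₒ)]
Numerator = 1×4.97 + 0.049×136 = 11.63
Denominator = 1×158 + 0.049×8.70 = 158.4
Vm = 26.8 · ln(0.073435) = 26.8 × (-2.6114) = -69.98 mV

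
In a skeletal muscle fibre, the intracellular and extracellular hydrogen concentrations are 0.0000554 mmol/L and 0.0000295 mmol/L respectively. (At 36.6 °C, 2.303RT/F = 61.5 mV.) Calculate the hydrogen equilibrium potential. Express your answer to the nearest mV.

E = (61.5/z) · log₁₀([H⁺]_out/[H⁺]_in) with z = +1.
= (61.5/1) · log₁₀(0.0000295/0.0000554) = 61.50 · log₁₀(0.5325)
= 61.50 · (-0.2737) = -16.83 mV

-17 mV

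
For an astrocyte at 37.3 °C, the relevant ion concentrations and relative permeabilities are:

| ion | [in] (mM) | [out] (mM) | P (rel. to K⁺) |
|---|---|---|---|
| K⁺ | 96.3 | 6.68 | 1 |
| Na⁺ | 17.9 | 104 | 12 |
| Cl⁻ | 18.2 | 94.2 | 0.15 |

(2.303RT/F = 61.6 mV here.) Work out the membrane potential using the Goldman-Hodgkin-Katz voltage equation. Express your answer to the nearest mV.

36 mV

Vm = 61.6 · log₁₀[(Σ P·[cation]ₒ + Σ P·[anion]ᵢ) / (Σ P·[cation]ᵢ + Σ P·[anion]ₒ)]
Numerator = 1×6.68 + 12×104 + 0.15×18.2 = 1257
Denominator = 1×96.3 + 12×17.9 + 0.15×94.2 = 325.2
Vm = 61.6 · log₁₀(3.8662) = 61.6 × (0.5873) = 36.18 mV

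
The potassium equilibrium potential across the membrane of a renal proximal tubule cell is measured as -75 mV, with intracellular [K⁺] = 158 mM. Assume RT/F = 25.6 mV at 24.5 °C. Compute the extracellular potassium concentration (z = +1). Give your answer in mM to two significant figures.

8.4 mM

Nernst: E = (25.6/1) · ln([out]/[in]), so ln([out]/[in]) = -75.0 × 1 / 25.6 = -2.9297.
[out]/[in] = e^(-2.9297) = 0.05341.
[out] = 0.05341 × 158 = 8.439 mM.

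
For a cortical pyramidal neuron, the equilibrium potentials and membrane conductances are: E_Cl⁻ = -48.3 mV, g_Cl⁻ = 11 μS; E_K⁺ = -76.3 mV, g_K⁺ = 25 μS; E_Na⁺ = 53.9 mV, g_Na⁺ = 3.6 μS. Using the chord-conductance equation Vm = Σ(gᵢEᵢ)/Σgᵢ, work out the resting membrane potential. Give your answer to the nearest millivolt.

-57 mV

Σ gᵢEᵢ = 11·(-48.3) + 25·(-76.3) + 3.6·(53.9) = -2244.76
Σ gᵢ = 11 + 25 + 3.6 = 39.6
Vm = -2244.76 / 39.6 = -56.69 mV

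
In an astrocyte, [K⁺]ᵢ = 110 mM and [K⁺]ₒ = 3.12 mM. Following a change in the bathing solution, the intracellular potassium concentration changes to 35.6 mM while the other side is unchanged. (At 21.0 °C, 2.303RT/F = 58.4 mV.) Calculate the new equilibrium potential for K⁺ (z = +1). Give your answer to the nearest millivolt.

-62 mV

After the shift: [K⁺]_out = 3.12, [K⁺]_in = 35.6 mM.
E_new = (58.4/1)·log₁₀(3.12/35.6) = 58.40 · (-1.0573) = -61.75 mV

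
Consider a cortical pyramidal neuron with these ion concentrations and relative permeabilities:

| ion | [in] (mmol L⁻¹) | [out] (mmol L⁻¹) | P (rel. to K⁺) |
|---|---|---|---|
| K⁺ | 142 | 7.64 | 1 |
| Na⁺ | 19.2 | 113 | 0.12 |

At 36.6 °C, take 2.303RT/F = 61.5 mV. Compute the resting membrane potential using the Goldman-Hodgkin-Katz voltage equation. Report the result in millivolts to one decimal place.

Vm = 61.5 · log₁₀[(Σ P·[cation]ₒ + Σ P·[anion]ᵢ) / (Σ P·[cation]ᵢ + Σ P·[anion]ₒ)]
Numerator = 1×7.64 + 0.12×113 = 21.2
Denominator = 1×142 + 0.12×19.2 = 144.3
Vm = 61.5 · log₁₀(0.14691) = 61.5 × (-0.8329) = -51.23 mV

-51.2 mV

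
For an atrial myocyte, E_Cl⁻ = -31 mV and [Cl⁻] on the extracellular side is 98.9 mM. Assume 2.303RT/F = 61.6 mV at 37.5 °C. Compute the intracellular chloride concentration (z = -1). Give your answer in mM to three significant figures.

Nernst: E = (61.6/-1) · log₁₀([out]/[in]), so log₁₀([out]/[in]) = -31.0 × -1 / 61.6 = 0.5032.
[out]/[in] = 10^(0.5032) = 3.186.
[in] = 98.9 / 3.186 = 31.04 mM.

31.0 mM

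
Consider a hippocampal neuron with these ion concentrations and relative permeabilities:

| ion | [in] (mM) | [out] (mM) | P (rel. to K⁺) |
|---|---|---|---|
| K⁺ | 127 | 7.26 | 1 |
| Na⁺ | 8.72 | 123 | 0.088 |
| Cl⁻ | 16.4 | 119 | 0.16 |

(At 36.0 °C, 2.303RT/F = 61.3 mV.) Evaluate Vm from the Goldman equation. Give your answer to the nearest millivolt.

-52 mV

Vm = 61.3 · log₁₀[(Σ P·[cation]ₒ + Σ P·[anion]ᵢ) / (Σ P·[cation]ᵢ + Σ P·[anion]ₒ)]
Numerator = 1×7.26 + 0.088×123 + 0.16×16.4 = 20.71
Denominator = 1×127 + 0.088×8.72 + 0.16×119 = 146.8
Vm = 61.3 · log₁₀(0.14106) = 61.3 × (-0.8506) = -52.14 mV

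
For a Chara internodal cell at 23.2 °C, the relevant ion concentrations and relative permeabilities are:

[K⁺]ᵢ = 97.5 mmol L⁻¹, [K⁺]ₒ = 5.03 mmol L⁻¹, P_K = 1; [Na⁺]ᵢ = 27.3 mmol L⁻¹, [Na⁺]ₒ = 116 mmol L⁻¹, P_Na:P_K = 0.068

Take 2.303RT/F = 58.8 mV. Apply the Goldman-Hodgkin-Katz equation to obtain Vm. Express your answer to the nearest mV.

Vm = 58.8 · log₁₀[(Σ P·[cation]ₒ + Σ P·[anion]ᵢ) / (Σ P·[cation]ᵢ + Σ P·[anion]ₒ)]
Numerator = 1×5.03 + 0.068×116 = 12.92
Denominator = 1×97.5 + 0.068×27.3 = 99.36
Vm = 58.8 · log₁₀(0.13002) = 58.8 × (-0.8860) = -52.10 mV

-52 mV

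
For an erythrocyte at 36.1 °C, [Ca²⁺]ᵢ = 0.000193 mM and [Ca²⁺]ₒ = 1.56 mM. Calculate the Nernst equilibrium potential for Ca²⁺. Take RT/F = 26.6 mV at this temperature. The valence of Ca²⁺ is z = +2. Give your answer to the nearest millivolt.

120 mV

E = (26.6/z) · ln([Ca²⁺]_out/[Ca²⁺]_in) with z = +2.
= (26.6/2) · ln(1.56/0.000193) = 13.30 · ln(8083)
= 13.30 · (8.9975) = 119.67 mV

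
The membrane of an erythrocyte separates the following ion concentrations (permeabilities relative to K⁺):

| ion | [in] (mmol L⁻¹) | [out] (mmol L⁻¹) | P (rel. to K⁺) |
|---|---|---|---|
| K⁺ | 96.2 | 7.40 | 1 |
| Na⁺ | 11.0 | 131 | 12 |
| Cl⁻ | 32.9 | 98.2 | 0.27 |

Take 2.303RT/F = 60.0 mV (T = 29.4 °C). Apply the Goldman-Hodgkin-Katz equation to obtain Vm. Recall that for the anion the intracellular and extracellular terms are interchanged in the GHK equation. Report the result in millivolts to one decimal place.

Vm = 60.0 · log₁₀[(Σ P·[cation]ₒ + Σ P·[anion]ᵢ) / (Σ P·[cation]ᵢ + Σ P·[anion]ₒ)]
Numerator = 1×7.40 + 12×131 + 0.27×32.9 = 1588
Denominator = 1×96.2 + 12×11.0 + 0.27×98.2 = 254.7
Vm = 60.0 · log₁₀(6.2356) = 60.0 × (0.7949) = 47.69 mV

47.7 mV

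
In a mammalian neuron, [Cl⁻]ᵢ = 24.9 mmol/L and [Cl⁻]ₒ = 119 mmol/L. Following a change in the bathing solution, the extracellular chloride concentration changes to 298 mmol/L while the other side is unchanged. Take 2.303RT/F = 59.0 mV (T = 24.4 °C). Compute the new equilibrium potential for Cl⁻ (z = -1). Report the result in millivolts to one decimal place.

After the shift: [Cl⁻]_out = 298, [Cl⁻]_in = 24.9 mmol/L.
E_new = (59.0/-1)·log₁₀(298/24.9) = -59.00 · (1.0780) = -63.60 mV

-63.6 mV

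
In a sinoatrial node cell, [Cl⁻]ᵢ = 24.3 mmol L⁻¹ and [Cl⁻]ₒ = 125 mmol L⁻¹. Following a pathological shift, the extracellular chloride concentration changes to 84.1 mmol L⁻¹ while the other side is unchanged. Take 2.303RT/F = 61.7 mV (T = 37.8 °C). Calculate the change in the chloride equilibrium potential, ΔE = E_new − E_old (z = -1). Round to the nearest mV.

11 mV

E_old = (61.7/-1)·log₁₀(125/24.3) = -43.89 mV
E_new = (61.7/-1)·log₁₀(84.1/24.3) = -33.27 mV
ΔE = -33.27 − (-43.89) = 10.62 mV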